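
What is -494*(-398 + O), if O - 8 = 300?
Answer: 44460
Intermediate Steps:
O = 308 (O = 8 + 300 = 308)
-494*(-398 + O) = -494*(-398 + 308) = -494*(-90) = 44460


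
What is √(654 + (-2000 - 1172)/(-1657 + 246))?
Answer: √1306538026/1411 ≈ 25.617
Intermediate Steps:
√(654 + (-2000 - 1172)/(-1657 + 246)) = √(654 - 3172/(-1411)) = √(654 - 3172*(-1/1411)) = √(654 + 3172/1411) = √(925966/1411) = √1306538026/1411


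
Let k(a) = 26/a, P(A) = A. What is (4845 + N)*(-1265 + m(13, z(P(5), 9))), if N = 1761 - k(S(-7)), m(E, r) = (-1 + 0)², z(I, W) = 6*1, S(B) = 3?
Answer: -25017088/3 ≈ -8.3390e+6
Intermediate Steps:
z(I, W) = 6
m(E, r) = 1 (m(E, r) = (-1)² = 1)
N = 5257/3 (N = 1761 - 26/3 = 5257/3 ≈ 1752.3)
(4845 + N)*(-1265 + m(13, z(P(5), 9))) = (4845 + 5257/3)*(-1265 + 1) = (19792/3)*(-1264) = -25017088/3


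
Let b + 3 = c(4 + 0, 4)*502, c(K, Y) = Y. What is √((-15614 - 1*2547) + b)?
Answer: 2*I*√4039 ≈ 127.11*I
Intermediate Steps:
b = 2005 (b = -3 + 4*502 = -3 + 2008 = 2005)
√((-15614 - 1*2547) + b) = √((-15614 - 1*2547) + 2005) = √((-15614 - 2547) + 2005) = √(-18161 + 2005) = √(-16156) = 2*I*√4039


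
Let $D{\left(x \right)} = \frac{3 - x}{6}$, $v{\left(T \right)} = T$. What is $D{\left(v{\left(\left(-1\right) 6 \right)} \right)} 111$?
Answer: $\frac{333}{2} \approx 166.5$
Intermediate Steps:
$D{\left(x \right)} = \frac{1}{2} - \frac{x}{6}$ ($D{\left(x \right)} = \left(3 - x\right) \frac{1}{6} = \frac{1}{2} - \frac{x}{6}$)
$D{\left(v{\left(\left(-1\right) 6 \right)} \right)} 111 = \left(\frac{1}{2} - \frac{\left(-1\right) 6}{6}\right) 111 = \left(\frac{1}{2} - -1\right) 111 = \left(\frac{1}{2} + 1\right) 111 = \frac{3}{2} \cdot 111 = \frac{333}{2}$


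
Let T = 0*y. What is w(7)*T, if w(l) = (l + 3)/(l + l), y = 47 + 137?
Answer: 0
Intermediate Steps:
y = 184
w(l) = (3 + l)/(2*l) (w(l) = (3 + l)/((2*l)) = (3 + l)*(1/(2*l)) = (3 + l)/(2*l))
T = 0 (T = 0*184 = 0)
w(7)*T = ((½)*(3 + 7)/7)*0 = ((½)*(⅐)*10)*0 = (5/7)*0 = 0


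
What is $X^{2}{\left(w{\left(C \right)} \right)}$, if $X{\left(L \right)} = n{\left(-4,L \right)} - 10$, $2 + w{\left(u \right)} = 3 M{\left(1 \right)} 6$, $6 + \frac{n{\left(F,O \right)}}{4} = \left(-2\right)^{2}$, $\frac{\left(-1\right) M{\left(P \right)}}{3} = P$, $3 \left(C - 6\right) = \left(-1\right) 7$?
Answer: $324$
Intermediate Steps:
$C = \frac{11}{3}$ ($C = 6 + \frac{\left(-1\right) 7}{3} = 6 + \frac{1}{3} \left(-7\right) = 6 - \frac{7}{3} = \frac{11}{3} \approx 3.6667$)
$M{\left(P \right)} = - 3 P$
$n{\left(F,O \right)} = -8$ ($n{\left(F,O \right)} = -24 + 4 \left(-2\right)^{2} = -24 + 4 \cdot 4 = -24 + 16 = -8$)
$w{\left(u \right)} = -56$ ($w{\left(u \right)} = -2 + 3 \left(\left(-3\right) 1\right) 6 = -2 + 3 \left(-3\right) 6 = -2 - 54 = -56$)
$X{\left(L \right)} = -18$ ($X{\left(L \right)} = -8 - 10 = -18$)
$X^{2}{\left(w{\left(C \right)} \right)} = \left(-18\right)^{2} = 324$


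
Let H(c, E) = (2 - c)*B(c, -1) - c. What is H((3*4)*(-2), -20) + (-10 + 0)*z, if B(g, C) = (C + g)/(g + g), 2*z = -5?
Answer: 1501/24 ≈ 62.542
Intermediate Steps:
z = -5/2 (z = (½)*(-5) = -5/2 ≈ -2.5000)
B(g, C) = (C + g)/(2*g) (B(g, C) = (C + g)/((2*g)) = (C + g)*(1/(2*g)) = (C + g)/(2*g))
H(c, E) = -c + (-1 + c)*(2 - c)/(2*c) (H(c, E) = (2 - c)*((-1 + c)/(2*c)) - c = (-1 + c)*(2 - c)/(2*c) - c = -c + (-1 + c)*(2 - c)/(2*c))
H((3*4)*(-2), -20) + (-10 + 0)*z = (3/2 - 1/((3*4)*(-2)) - 3*3*4*(-2)/2) + (-10 + 0)*(-5/2) = (3/2 - 1/(12*(-2)) - 18*(-2)) - 10*(-5/2) = (3/2 - 1/(-24) - 3/2*(-24)) + 25 = (3/2 - 1*(-1/24) + 36) + 25 = (3/2 + 1/24 + 36) + 25 = 901/24 + 25 = 1501/24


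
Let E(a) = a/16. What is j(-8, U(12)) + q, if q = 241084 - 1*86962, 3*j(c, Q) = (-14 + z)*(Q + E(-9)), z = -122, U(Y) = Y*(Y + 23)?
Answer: 270215/2 ≈ 1.3511e+5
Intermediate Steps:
E(a) = a/16 (E(a) = a*(1/16) = a/16)
U(Y) = Y*(23 + Y)
j(c, Q) = 51/2 - 136*Q/3 (j(c, Q) = ((-14 - 122)*(Q + (1/16)*(-9)))/3 = (-136*(Q - 9/16))/3 = (-136*(-9/16 + Q))/3 = (153/2 - 136*Q)/3 = 51/2 - 136*Q/3)
q = 154122 (q = 241084 - 86962 = 154122)
j(-8, U(12)) + q = (51/2 - 544*(23 + 12)) + 154122 = (51/2 - 544*35) + 154122 = (51/2 - 136/3*420) + 154122 = (51/2 - 19040) + 154122 = -38029/2 + 154122 = 270215/2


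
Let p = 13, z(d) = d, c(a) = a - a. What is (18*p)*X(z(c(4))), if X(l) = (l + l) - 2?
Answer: -468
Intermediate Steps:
c(a) = 0
X(l) = -2 + 2*l (X(l) = 2*l - 2 = -2 + 2*l)
(18*p)*X(z(c(4))) = (18*13)*(-2 + 2*0) = 234*(-2 + 0) = 234*(-2) = -468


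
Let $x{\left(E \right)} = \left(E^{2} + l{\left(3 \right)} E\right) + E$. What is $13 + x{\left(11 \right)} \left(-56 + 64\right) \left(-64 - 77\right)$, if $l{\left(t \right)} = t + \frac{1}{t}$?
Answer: $-190243$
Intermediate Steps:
$x{\left(E \right)} = E^{2} + \frac{13 E}{3}$ ($x{\left(E \right)} = \left(E^{2} + \left(3 + \frac{1}{3}\right) E\right) + E = \left(E^{2} + \frac{10 E}{3}\right) + E = E^{2} + \frac{13 E}{3}$)
$13 + x{\left(11 \right)} \left(-56 + 64\right) \left(-64 - 77\right) = 13 + \frac{1}{3} \cdot 11 \left(13 + 3 \cdot 11\right) \left(-56 + 64\right) \left(-64 - 77\right) = 13 + \frac{1}{3} \cdot 11 \left(13 + 33\right) 8 \left(-141\right) = 13 + \frac{1}{3} \cdot 11 \cdot 46 \left(-1128\right) = 13 + \frac{506}{3} \left(-1128\right) = 13 - 190256 = -190243$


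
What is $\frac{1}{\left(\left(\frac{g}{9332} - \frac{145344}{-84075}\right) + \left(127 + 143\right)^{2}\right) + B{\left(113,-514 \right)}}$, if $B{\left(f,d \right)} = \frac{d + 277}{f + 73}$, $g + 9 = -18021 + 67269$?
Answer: $\frac{8107408300}{591076527893691} \approx 1.3716 \cdot 10^{-5}$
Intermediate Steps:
$g = 49239$ ($g = -9 + \left(-18021 + 67269\right) = -9 + 49248 = 49239$)
$B{\left(f,d \right)} = \frac{277 + d}{73 + f}$
$\frac{1}{\left(\left(\frac{g}{9332} - \frac{145344}{-84075}\right) + \left(127 + 143\right)^{2}\right) + B{\left(113,-514 \right)}} = \frac{1}{\left(\left(\frac{49239}{9332} - \frac{145344}{-84075}\right) + \left(127 + 143\right)^{2}\right) + \frac{277 - 514}{73 + 113}} = \frac{1}{\left(\left(49239 \cdot \frac{1}{9332} - - \frac{48448}{28025}\right) + 270^{2}\right) + \frac{1}{186} \left(-237\right)} = \frac{1}{\left(\left(\frac{49239}{9332} + \frac{48448}{28025}\right) + 72900\right) + \frac{1}{186} \left(-237\right)} = \frac{1}{\left(\frac{1832039711}{261529300} + 72900\right) - \frac{79}{62}} = \frac{1}{\frac{19067318009711}{261529300} - \frac{79}{62}} = \frac{1}{\frac{591076527893691}{8107408300}} = \frac{8107408300}{591076527893691}$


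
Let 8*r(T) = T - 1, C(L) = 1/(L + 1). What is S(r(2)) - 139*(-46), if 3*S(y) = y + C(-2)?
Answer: 153449/24 ≈ 6393.7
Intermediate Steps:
C(L) = 1/(1 + L)
r(T) = -1/8 + T/8 (r(T) = (T - 1)/8 = (-1 + T)/8 = -1/8 + T/8)
S(y) = -1/3 + y/3 (S(y) = (y + 1/(1 - 2))/3 = (y + 1/(-1))/3 = (y - 1)/3 = (-1 + y)/3 = -1/3 + y/3)
S(r(2)) - 139*(-46) = (-1/3 + (-1/8 + (1/8)*2)/3) - 139*(-46) = (-1/3 + (-1/8 + 1/4)/3) + 6394 = (-1/3 + (1/3)*(1/8)) + 6394 = (-1/3 + 1/24) + 6394 = -7/24 + 6394 = 153449/24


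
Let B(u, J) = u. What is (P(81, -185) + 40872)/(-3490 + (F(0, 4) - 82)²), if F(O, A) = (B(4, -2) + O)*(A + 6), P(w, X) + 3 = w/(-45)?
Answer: -102168/4315 ≈ -23.677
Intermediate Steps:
P(w, X) = -3 - w/45 (P(w, X) = -3 + w/(-45) = -3 + w*(-1/45) = -3 - w/45)
F(O, A) = (4 + O)*(6 + A) (F(O, A) = (4 + O)*(A + 6) = (4 + O)*(6 + A))
(P(81, -185) + 40872)/(-3490 + (F(0, 4) - 82)²) = ((-3 - 1/45*81) + 40872)/(-3490 + ((24 + 4*4 + 6*0 + 4*0) - 82)²) = ((-3 - 9/5) + 40872)/(-3490 + ((24 + 16 + 0 + 0) - 82)²) = (-24/5 + 40872)/(-3490 + (40 - 82)²) = 204336/(5*(-3490 + (-42)²)) = 204336/(5*(-3490 + 1764)) = (204336/5)/(-1726) = (204336/5)*(-1/1726) = -102168/4315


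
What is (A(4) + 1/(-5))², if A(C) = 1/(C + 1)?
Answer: 0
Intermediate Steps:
A(C) = 1/(1 + C)
(A(4) + 1/(-5))² = (1/(1 + 4) + 1/(-5))² = (1/5 - ⅕)² = (⅕ - ⅕)² = 0² = 0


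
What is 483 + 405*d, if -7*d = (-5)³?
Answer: 54006/7 ≈ 7715.1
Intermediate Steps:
d = 125/7 (d = -⅐*(-5)³ = -⅐*(-125) = 125/7 ≈ 17.857)
483 + 405*d = 483 + 405*(125/7) = 483 + 50625/7 = 54006/7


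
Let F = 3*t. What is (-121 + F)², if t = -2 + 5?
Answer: 12544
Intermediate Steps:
t = 3
F = 9 (F = 3*3 = 9)
(-121 + F)² = (-121 + 9)² = (-112)² = 12544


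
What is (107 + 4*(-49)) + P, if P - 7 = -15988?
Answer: -16070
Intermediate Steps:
P = -15981 (P = 7 - 15988 = -15981)
(107 + 4*(-49)) + P = (107 + 4*(-49)) - 15981 = (107 - 196) - 15981 = -89 - 15981 = -16070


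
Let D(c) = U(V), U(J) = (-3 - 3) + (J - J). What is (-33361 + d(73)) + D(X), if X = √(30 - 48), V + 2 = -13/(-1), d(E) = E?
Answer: -33294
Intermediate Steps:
V = 11 (V = -2 - 13/(-1) = -2 - 13*(-1) = -2 + 13 = 11)
X = 3*I*√2 (X = √(-18) = 3*I*√2 ≈ 4.2426*I)
U(J) = -6 (U(J) = -6 + 0 = -6)
D(c) = -6
(-33361 + d(73)) + D(X) = (-33361 + 73) - 6 = -33288 - 6 = -33294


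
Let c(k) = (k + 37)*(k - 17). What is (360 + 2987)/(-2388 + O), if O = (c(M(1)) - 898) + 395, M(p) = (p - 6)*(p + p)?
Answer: -3347/3620 ≈ -0.92459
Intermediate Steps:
M(p) = 2*p*(-6 + p) (M(p) = (-6 + p)*(2*p) = 2*p*(-6 + p))
c(k) = (-17 + k)*(37 + k) (c(k) = (37 + k)*(-17 + k) = (-17 + k)*(37 + k))
O = -1232 (O = ((-629 + (2*1*(-6 + 1))**2 + 20*(2*1*(-6 + 1))) - 898) + 395 = ((-629 + (2*1*(-5))**2 + 20*(2*1*(-5))) - 898) + 395 = ((-629 + (-10)**2 + 20*(-10)) - 898) + 395 = ((-629 + 100 - 200) - 898) + 395 = (-729 - 898) + 395 = -1627 + 395 = -1232)
(360 + 2987)/(-2388 + O) = (360 + 2987)/(-2388 - 1232) = 3347/(-3620) = 3347*(-1/3620) = -3347/3620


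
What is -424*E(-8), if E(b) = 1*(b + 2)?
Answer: 2544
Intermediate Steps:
E(b) = 2 + b (E(b) = 1*(2 + b) = 2 + b)
-424*E(-8) = -424*(2 - 8) = -424*(-6) = 2544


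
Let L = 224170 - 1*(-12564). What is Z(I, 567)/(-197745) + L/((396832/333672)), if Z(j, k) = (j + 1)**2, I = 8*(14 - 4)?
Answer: 325420270773771/1634823830 ≈ 1.9906e+5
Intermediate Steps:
I = 80 (I = 8*10 = 80)
L = 236734 (L = 224170 + 12564 = 236734)
Z(j, k) = (1 + j)**2
Z(I, 567)/(-197745) + L/((396832/333672)) = (1 + 80)**2/(-197745) + 236734/((396832/333672)) = 81**2*(-1/197745) + 236734/((396832*(1/333672))) = 6561*(-1/197745) + 236734/(49604/41709) = -2187/65915 + 236734*(41709/49604) = -2187/65915 + 4936969203/24802 = 325420270773771/1634823830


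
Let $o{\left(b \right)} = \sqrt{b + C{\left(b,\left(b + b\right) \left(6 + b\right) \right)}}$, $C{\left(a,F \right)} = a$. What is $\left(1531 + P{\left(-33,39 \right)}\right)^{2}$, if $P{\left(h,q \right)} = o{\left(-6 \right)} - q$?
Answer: $2226052 + 5968 i \sqrt{3} \approx 2.2261 \cdot 10^{6} + 10337.0 i$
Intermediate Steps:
$o{\left(b \right)} = \sqrt{2} \sqrt{b}$ ($o{\left(b \right)} = \sqrt{b + b} = \sqrt{2 b} = \sqrt{2} \sqrt{b}$)
$P{\left(h,q \right)} = - q + 2 i \sqrt{3}$ ($P{\left(h,q \right)} = \sqrt{2} \sqrt{-6} - q = \sqrt{2} i \sqrt{6} - q = 2 i \sqrt{3} - q = - q + 2 i \sqrt{3}$)
$\left(1531 + P{\left(-33,39 \right)}\right)^{2} = \left(1531 + \left(\left(-1\right) 39 + 2 i \sqrt{3}\right)\right)^{2} = \left(1531 - \left(39 - 2 i \sqrt{3}\right)\right)^{2} = \left(1492 + 2 i \sqrt{3}\right)^{2}$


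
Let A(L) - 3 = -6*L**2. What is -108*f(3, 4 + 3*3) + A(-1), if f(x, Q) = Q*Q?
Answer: -18255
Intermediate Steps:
A(L) = 3 - 6*L**2
f(x, Q) = Q**2
-108*f(3, 4 + 3*3) + A(-1) = -108*(4 + 3*3)**2 + (3 - 6*(-1)**2) = -108*(4 + 9)**2 + (3 - 6*1) = -108*13**2 + (3 - 6) = -108*169 - 3 = -18252 - 3 = -18255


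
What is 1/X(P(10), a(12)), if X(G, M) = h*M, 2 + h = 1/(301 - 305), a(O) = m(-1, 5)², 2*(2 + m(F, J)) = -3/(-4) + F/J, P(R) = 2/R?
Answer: -6400/42849 ≈ -0.14936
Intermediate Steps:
m(F, J) = -13/8 + F/(2*J) (m(F, J) = -2 + (-3/(-4) + F/J)/2 = -2 + (-3*(-¼) + F/J)/2 = -2 + (¾ + F/J)/2 = -2 + (3/8 + F/(2*J)) = -13/8 + F/(2*J))
a(O) = 4761/1600 (a(O) = (-13/8 + (½)*(-1)/5)² = (-13/8 + (½)*(-1)*(⅕))² = (-13/8 - ⅒)² = (-69/40)² = 4761/1600)
h = -9/4 (h = -2 + 1/(301 - 305) = -2 + 1/(-4) = -2 - ¼ = -9/4 ≈ -2.2500)
X(G, M) = -9*M/4
1/X(P(10), a(12)) = 1/(-9/4*4761/1600) = 1/(-42849/6400) = -6400/42849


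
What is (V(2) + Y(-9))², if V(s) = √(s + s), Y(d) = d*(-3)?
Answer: 841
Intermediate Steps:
Y(d) = -3*d
V(s) = √2*√s (V(s) = √(2*s) = √2*√s)
(V(2) + Y(-9))² = (√2*√2 - 3*(-9))² = (2 + 27)² = 29² = 841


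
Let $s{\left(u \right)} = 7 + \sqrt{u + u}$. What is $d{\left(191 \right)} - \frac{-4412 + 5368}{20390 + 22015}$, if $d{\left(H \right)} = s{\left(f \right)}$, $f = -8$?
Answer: $\frac{295879}{42405} + 4 i \approx 6.9775 + 4.0 i$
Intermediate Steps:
$s{\left(u \right)} = 7 + \sqrt{2} \sqrt{u}$ ($s{\left(u \right)} = 7 + \sqrt{2 u} = 7 + \sqrt{2} \sqrt{u}$)
$d{\left(H \right)} = 7 + 4 i$ ($d{\left(H \right)} = 7 + \sqrt{2} \sqrt{-8} = 7 + \sqrt{2} \cdot 2 i \sqrt{2} = 7 + 4 i$)
$d{\left(191 \right)} - \frac{-4412 + 5368}{20390 + 22015} = \left(7 + 4 i\right) - \frac{-4412 + 5368}{20390 + 22015} = \left(7 + 4 i\right) - \frac{956}{42405} = \frac{295879}{42405} + 4 i$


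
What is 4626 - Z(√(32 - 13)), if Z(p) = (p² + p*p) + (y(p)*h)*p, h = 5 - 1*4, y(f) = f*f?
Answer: 4588 - 19*√19 ≈ 4505.2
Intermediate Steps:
y(f) = f²
h = 1 (h = 5 - 4 = 1)
Z(p) = p³ + 2*p² (Z(p) = (p² + p*p) + (p²*1)*p = (p² + p²) + p²*p = 2*p² + p³ = p³ + 2*p²)
4626 - Z(√(32 - 13)) = 4626 - (√(32 - 13))²*(2 + √(32 - 13)) = 4626 - (√19)²*(2 + √19) = 4626 - 19*(2 + √19) = 4626 - (38 + 19*√19) = 4626 + (-38 - 19*√19) = 4588 - 19*√19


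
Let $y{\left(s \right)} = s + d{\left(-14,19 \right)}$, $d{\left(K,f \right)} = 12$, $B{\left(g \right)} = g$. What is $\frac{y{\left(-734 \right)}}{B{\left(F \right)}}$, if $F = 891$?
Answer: $- \frac{722}{891} \approx -0.81033$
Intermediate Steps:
$y{\left(s \right)} = 12 + s$ ($y{\left(s \right)} = s + 12 = 12 + s$)
$\frac{y{\left(-734 \right)}}{B{\left(F \right)}} = \frac{12 - 734}{891} = \left(-722\right) \frac{1}{891} = - \frac{722}{891}$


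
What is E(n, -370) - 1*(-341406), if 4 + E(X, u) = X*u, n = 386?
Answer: 198582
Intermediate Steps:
E(X, u) = -4 + X*u
E(n, -370) - 1*(-341406) = (-4 + 386*(-370)) - 1*(-341406) = (-4 - 142820) + 341406 = -142824 + 341406 = 198582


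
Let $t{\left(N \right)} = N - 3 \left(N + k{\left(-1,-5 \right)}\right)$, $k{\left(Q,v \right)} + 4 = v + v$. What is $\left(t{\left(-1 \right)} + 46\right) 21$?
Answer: $1890$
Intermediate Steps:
$k{\left(Q,v \right)} = -4 + 2 v$ ($k{\left(Q,v \right)} = -4 + \left(v + v\right) = -4 + 2 v$)
$t{\left(N \right)} = 42 - 2 N$ ($t{\left(N \right)} = N - 3 \left(N + \left(-4 + 2 \left(-5\right)\right)\right) = N - 3 \left(N - 14\right) = N - 3 \left(-14 + N\right) = N - \left(-42 + 3 N\right) = 42 - 2 N$)
$\left(t{\left(-1 \right)} + 46\right) 21 = \left(\left(42 - -2\right) + 46\right) 21 = \left(\left(42 + 2\right) + 46\right) 21 = \left(44 + 46\right) 21 = 90 \cdot 21 = 1890$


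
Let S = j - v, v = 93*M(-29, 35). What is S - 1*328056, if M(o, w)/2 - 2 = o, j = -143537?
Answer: -466571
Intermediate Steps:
M(o, w) = 4 + 2*o
v = -5022 (v = 93*(4 + 2*(-29)) = 93*(4 - 58) = 93*(-54) = -5022)
S = -138515 (S = -143537 - 1*(-5022) = -143537 + 5022 = -138515)
S - 1*328056 = -138515 - 1*328056 = -138515 - 328056 = -466571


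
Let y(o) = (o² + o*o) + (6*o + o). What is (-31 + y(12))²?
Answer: 116281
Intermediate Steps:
y(o) = 2*o² + 7*o (y(o) = (o² + o²) + 7*o = 2*o² + 7*o)
(-31 + y(12))² = (-31 + 12*(7 + 2*12))² = (-31 + 12*(7 + 24))² = (-31 + 12*31)² = (-31 + 372)² = 341² = 116281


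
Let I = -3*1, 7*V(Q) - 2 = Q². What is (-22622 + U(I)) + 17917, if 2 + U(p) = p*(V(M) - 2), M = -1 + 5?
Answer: -32961/7 ≈ -4708.7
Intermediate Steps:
M = 4
V(Q) = 2/7 + Q²/7
I = -3
U(p) = -2 + 4*p/7 (U(p) = -2 + p*((2/7 + (⅐)*4²) - 2) = -2 + p*((2/7 + (⅐)*16) - 2) = -2 + p*((2/7 + 16/7) - 2) = -2 + p*(18/7 - 2) = -2 + p*(4/7) = -2 + 4*p/7)
(-22622 + U(I)) + 17917 = (-22622 + (-2 + (4/7)*(-3))) + 17917 = (-22622 + (-2 - 12/7)) + 17917 = (-22622 - 26/7) + 17917 = -158380/7 + 17917 = -32961/7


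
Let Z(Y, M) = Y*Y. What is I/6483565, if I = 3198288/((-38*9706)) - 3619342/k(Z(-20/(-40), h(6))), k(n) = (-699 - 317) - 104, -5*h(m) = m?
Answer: 7235503199/14555862767600 ≈ 0.00049709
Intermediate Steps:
h(m) = -m/5
Z(Y, M) = Y²
k(n) = -1120 (k(n) = -1016 - 104 = -1120)
I = 7235503199/2245040 (I = 3198288/((-38*9706)) - 3619342/(-1120) = 3198288/(-368828) - 3619342*(-1/1120) = 3198288*(-1/368828) + 1809671/560 = -34764/4009 + 1809671/560 = 7235503199/2245040 ≈ 3222.9)
I/6483565 = (7235503199/2245040)/6483565 = (7235503199/2245040)*(1/6483565) = 7235503199/14555862767600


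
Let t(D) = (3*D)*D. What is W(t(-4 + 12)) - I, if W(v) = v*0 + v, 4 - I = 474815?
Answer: 475003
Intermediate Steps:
I = -474811 (I = 4 - 1*474815 = 4 - 474815 = -474811)
t(D) = 3*D**2
W(v) = v (W(v) = 0 + v = v)
W(t(-4 + 12)) - I = 3*(-4 + 12)**2 - 1*(-474811) = 3*8**2 + 474811 = 3*64 + 474811 = 192 + 474811 = 475003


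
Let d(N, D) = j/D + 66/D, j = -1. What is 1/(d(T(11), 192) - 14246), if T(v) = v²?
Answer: -192/2735167 ≈ -7.0197e-5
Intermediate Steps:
d(N, D) = 65/D (d(N, D) = -1/D + 66/D = 65/D)
1/(d(T(11), 192) - 14246) = 1/(65/192 - 14246) = 1/(-2735167/192) = -192/2735167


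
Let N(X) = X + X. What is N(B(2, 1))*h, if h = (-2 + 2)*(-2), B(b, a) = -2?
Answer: 0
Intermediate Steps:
N(X) = 2*X
h = 0 (h = 0*(-2) = 0)
N(B(2, 1))*h = (2*(-2))*0 = -4*0 = 0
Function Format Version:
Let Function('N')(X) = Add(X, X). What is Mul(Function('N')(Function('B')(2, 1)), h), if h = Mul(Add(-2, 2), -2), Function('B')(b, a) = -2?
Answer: 0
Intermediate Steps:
Function('N')(X) = Mul(2, X)
h = 0 (h = Mul(0, -2) = 0)
Mul(Function('N')(Function('B')(2, 1)), h) = Mul(Mul(2, -2), 0) = Mul(-4, 0) = 0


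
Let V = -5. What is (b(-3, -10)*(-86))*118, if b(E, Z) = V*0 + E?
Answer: 30444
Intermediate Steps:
b(E, Z) = E (b(E, Z) = -5*0 + E = 0 + E = E)
(b(-3, -10)*(-86))*118 = -3*(-86)*118 = 258*118 = 30444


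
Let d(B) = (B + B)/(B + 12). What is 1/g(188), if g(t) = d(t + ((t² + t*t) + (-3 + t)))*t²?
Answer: 23691/1674386656 ≈ 1.4149e-5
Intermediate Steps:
d(B) = 2*B/(12 + B) (d(B) = (2*B)/(12 + B) = 2*B/(12 + B))
g(t) = 2*t²*(-3 + 2*t + 2*t²)/(9 + 2*t + 2*t²) (g(t) = (2*(t + ((t² + t*t) + (-3 + t)))/(12 + (t + ((t² + t*t) + (-3 + t)))))*t² = (2*(t + ((t² + t²) + (-3 + t)))/(12 + (t + ((t² + t²) + (-3 + t)))))*t² = (2*(t + (2*t² + (-3 + t)))/(12 + (t + (2*t² + (-3 + t)))))*t² = (2*(t + (-3 + t + 2*t²))/(12 + (t + (-3 + t + 2*t²))))*t² = (2*(-3 + 2*t + 2*t²)/(12 + (-3 + 2*t + 2*t²)))*t² = (2*(-3 + 2*t + 2*t²)/(9 + 2*t + 2*t²))*t² = 2*t²*(-3 + 2*t + 2*t²)/(9 + 2*t + 2*t²))
1/g(188) = 1/(188²*(-6 + 4*188 + 4*188²)/(9 + 2*188 + 2*188²)) = 1/(35344*(-6 + 752 + 4*35344)/(9 + 376 + 2*35344)) = 1/(35344*(-6 + 752 + 141376)/(9 + 376 + 70688)) = 1/(35344*142122/71073) = 1/(35344*(1/71073)*142122) = 1/(1674386656/23691) = 23691/1674386656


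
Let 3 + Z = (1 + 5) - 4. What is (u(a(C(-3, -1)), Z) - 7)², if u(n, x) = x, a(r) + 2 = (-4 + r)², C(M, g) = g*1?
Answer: 64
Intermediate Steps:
C(M, g) = g
a(r) = -2 + (-4 + r)²
Z = -1 (Z = -3 + ((1 + 5) - 4) = -3 + (6 - 4) = -3 + 2 = -1)
(u(a(C(-3, -1)), Z) - 7)² = (-1 - 7)² = (-8)² = 64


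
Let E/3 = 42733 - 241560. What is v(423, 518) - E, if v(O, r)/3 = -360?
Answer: 595401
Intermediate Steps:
E = -596481 (E = 3*(42733 - 241560) = 3*(-198827) = -596481)
v(O, r) = -1080 (v(O, r) = 3*(-360) = -1080)
v(423, 518) - E = -1080 - 1*(-596481) = -1080 + 596481 = 595401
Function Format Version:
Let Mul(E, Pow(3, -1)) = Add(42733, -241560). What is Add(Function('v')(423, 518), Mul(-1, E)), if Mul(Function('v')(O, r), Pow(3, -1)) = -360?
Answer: 595401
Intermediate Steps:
E = -596481 (E = Mul(3, Add(42733, -241560)) = Mul(3, -198827) = -596481)
Function('v')(O, r) = -1080 (Function('v')(O, r) = Mul(3, -360) = -1080)
Add(Function('v')(423, 518), Mul(-1, E)) = Add(-1080, Mul(-1, -596481)) = Add(-1080, 596481) = 595401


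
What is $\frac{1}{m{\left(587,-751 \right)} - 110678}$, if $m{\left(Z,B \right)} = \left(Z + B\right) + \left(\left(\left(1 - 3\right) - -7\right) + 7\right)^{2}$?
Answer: $- \frac{1}{110698} \approx -9.0336 \cdot 10^{-6}$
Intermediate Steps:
$m{\left(Z,B \right)} = 144 + B + Z$ ($m{\left(Z,B \right)} = \left(B + Z\right) + \left(\left(-2 + 7\right) + 7\right)^{2} = \left(B + Z\right) + \left(5 + 7\right)^{2} = \left(B + Z\right) + 12^{2} = \left(B + Z\right) + 144 = 144 + B + Z$)
$\frac{1}{m{\left(587,-751 \right)} - 110678} = \frac{1}{\left(144 - 751 + 587\right) - 110678} = \frac{1}{-20 + \left(-493910 + 383232\right)} = \frac{1}{-20 - 110678} = \frac{1}{-110698} = - \frac{1}{110698}$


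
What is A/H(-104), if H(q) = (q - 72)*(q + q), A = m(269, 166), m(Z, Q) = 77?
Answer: 7/3328 ≈ 0.0021034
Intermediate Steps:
A = 77
H(q) = 2*q*(-72 + q) (H(q) = (-72 + q)*(2*q) = 2*q*(-72 + q))
A/H(-104) = 77/((2*(-104)*(-72 - 104))) = 77/((2*(-104)*(-176))) = 77/36608 = 77*(1/36608) = 7/3328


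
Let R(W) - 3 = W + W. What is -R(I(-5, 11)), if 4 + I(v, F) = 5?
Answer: -5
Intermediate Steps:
I(v, F) = 1 (I(v, F) = -4 + 5 = 1)
R(W) = 3 + 2*W (R(W) = 3 + (W + W) = 3 + 2*W)
-R(I(-5, 11)) = -(3 + 2*1) = -(3 + 2) = -1*5 = -5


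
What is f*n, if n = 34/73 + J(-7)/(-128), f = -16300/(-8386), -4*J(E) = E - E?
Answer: 277100/306089 ≈ 0.90529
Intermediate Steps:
J(E) = 0 (J(E) = -(E - E)/4 = -¼*0 = 0)
f = 8150/4193 (f = -16300*(-1/8386) = 8150/4193 ≈ 1.9437)
n = 34/73 (n = 34/73 + 0/(-128) = 34*(1/73) + 0*(-1/128) = 34/73 + 0 = 34/73 ≈ 0.46575)
f*n = (8150/4193)*(34/73) = 277100/306089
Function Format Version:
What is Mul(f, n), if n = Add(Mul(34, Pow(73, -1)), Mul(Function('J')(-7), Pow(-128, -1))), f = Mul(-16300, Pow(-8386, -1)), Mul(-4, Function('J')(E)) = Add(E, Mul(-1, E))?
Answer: Rational(277100, 306089) ≈ 0.90529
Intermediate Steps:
Function('J')(E) = 0 (Function('J')(E) = Mul(Rational(-1, 4), Add(E, Mul(-1, E))) = Mul(Rational(-1, 4), 0) = 0)
f = Rational(8150, 4193) (f = Mul(-16300, Rational(-1, 8386)) = Rational(8150, 4193) ≈ 1.9437)
n = Rational(34, 73) (n = Add(Mul(34, Pow(73, -1)), Mul(0, Pow(-128, -1))) = Add(Mul(34, Rational(1, 73)), Mul(0, Rational(-1, 128))) = Add(Rational(34, 73), 0) = Rational(34, 73) ≈ 0.46575)
Mul(f, n) = Mul(Rational(8150, 4193), Rational(34, 73)) = Rational(277100, 306089)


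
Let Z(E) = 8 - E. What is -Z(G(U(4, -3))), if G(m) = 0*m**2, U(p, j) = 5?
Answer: -8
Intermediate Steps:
G(m) = 0
-Z(G(U(4, -3))) = -(8 - 1*0) = -(8 + 0) = -1*8 = -8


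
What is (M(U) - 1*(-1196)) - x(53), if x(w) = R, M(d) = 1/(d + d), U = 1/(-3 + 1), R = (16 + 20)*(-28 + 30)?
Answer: 1123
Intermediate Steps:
R = 72 (R = 36*2 = 72)
U = -1/2 (U = 1/(-2) = -1/2 ≈ -0.50000)
M(d) = 1/(2*d)
x(w) = 72
(M(U) - 1*(-1196)) - x(53) = (1/(2*(-1/2)) - 1*(-1196)) - 1*72 = ((1/2)*(-2) + 1196) - 72 = (-1 + 1196) - 72 = 1195 - 72 = 1123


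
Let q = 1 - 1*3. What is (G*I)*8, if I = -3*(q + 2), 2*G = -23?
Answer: 0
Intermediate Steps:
q = -2 (q = 1 - 3 = -2)
G = -23/2 (G = (1/2)*(-23) = -23/2 ≈ -11.500)
I = 0 (I = -3*(-2 + 2) = -3*0 = 0)
(G*I)*8 = -23/2*0*8 = 0*8 = 0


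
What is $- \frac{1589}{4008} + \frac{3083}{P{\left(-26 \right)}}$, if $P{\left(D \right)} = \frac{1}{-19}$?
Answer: $- \frac{234778205}{4008} \approx -58577.0$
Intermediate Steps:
$P{\left(D \right)} = - \frac{1}{19}$
$- \frac{1589}{4008} + \frac{3083}{P{\left(-26 \right)}} = - \frac{1589}{4008} + \frac{3083}{- \frac{1}{19}} = \left(-1589\right) \frac{1}{4008} + 3083 \left(-19\right) = - \frac{1589}{4008} - 58577 = - \frac{234778205}{4008}$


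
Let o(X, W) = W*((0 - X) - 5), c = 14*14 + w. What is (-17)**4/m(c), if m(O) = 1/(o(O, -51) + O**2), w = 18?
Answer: 4757773765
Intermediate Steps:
c = 214 (c = 14*14 + 18 = 196 + 18 = 214)
o(X, W) = W*(-5 - X) (o(X, W) = W*(-X - 5) = W*(-5 - X))
m(O) = 1/(255 + O**2 + 51*O) (m(O) = 1/(-1*(-51)*(5 + O) + O**2) = 1/((255 + 51*O) + O**2) = 1/(255 + O**2 + 51*O))
(-17)**4/m(c) = (-17)**4/(1/(255 + 214**2 + 51*214)) = 83521/(1/(255 + 45796 + 10914)) = 83521/(1/56965) = 83521*56965 = 4757773765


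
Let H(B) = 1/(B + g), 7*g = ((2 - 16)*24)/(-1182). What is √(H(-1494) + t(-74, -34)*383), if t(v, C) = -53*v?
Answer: 3*√14456857195512170/294310 ≈ 1225.6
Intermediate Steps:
g = 8/197 (g = (((2 - 16)*24)/(-1182))/7 = (-14*24*(-1/1182))/7 = (-336*(-1/1182))/7 = (⅐)*(56/197) = 8/197 ≈ 0.040609)
H(B) = 1/(8/197 + B) (H(B) = 1/(B + 8/197) = 1/(8/197 + B))
√(H(-1494) + t(-74, -34)*383) = √(197/(8 + 197*(-1494)) - 53*(-74)*383) = √(197/(8 - 294318) + 3922*383) = √(197/(-294310) + 1502126) = √(197*(-1/294310) + 1502126) = √(-197/294310 + 1502126) = √(442090702863/294310) = 3*√14456857195512170/294310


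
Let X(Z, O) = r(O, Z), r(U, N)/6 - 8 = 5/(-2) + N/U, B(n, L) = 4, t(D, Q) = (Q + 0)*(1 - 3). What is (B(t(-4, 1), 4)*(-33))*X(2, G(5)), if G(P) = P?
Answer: -23364/5 ≈ -4672.8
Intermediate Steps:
t(D, Q) = -2*Q (t(D, Q) = Q*(-2) = -2*Q)
r(U, N) = 33 + 6*N/U (r(U, N) = 48 + 6*(5/(-2) + N/U) = 48 + 6*(5*(-1/2) + N/U) = 48 + 6*(-5/2 + N/U) = 48 + (-15 + 6*N/U) = 33 + 6*N/U)
X(Z, O) = 33 + 6*Z/O
(B(t(-4, 1), 4)*(-33))*X(2, G(5)) = (4*(-33))*(33 + 6*2/5) = -132*(33 + 6*2*(1/5)) = -132*(33 + 12/5) = -132*177/5 = -23364/5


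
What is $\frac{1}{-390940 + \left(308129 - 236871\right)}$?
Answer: $- \frac{1}{319682} \approx -3.1281 \cdot 10^{-6}$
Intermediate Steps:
$\frac{1}{-390940 + \left(308129 - 236871\right)} = \frac{1}{-390940 + 71258} = \frac{1}{-319682} = - \frac{1}{319682}$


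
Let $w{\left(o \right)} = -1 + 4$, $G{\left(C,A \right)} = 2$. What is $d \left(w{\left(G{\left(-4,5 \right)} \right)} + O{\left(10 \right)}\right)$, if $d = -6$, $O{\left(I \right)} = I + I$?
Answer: $-138$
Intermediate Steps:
$O{\left(I \right)} = 2 I$
$w{\left(o \right)} = 3$
$d \left(w{\left(G{\left(-4,5 \right)} \right)} + O{\left(10 \right)}\right) = - 6 \left(3 + 2 \cdot 10\right) = - 6 \left(3 + 20\right) = \left(-6\right) 23 = -138$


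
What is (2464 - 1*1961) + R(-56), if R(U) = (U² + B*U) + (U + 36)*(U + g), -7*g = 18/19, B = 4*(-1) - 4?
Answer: 692891/133 ≈ 5209.7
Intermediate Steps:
B = -8 (B = -4 - 4 = -8)
g = -18/133 (g = -18/(7*19) = -⅐*18/19 = -18/133 ≈ -0.13534)
R(U) = U² - 8*U + (36 + U)*(-18/133 + U) (R(U) = (U² - 8*U) + (U + 36)*(U - 18/133) = (U² - 8*U) + (36 + U)*(-18/133 + U) = U² - 8*U + (36 + U)*(-18/133 + U))
(2464 - 1*1961) + R(-56) = (2464 - 1*1961) + (-648/133 + 2*(-56)² + (3706/133)*(-56)) = (2464 - 1961) + (-648/133 + 2*3136 - 29648/19) = 503 + (-648/133 + 6272 - 29648/19) = 503 + 625992/133 = 692891/133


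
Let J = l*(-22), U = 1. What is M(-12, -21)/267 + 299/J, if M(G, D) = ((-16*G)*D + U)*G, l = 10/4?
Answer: 860209/4895 ≈ 175.73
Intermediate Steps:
l = 5/2 (l = 10*(1/4) = 5/2 ≈ 2.5000)
M(G, D) = G*(1 - 16*D*G) (M(G, D) = ((-16*G)*D + 1)*G = (-16*D*G + 1)*G = (1 - 16*D*G)*G = G*(1 - 16*D*G))
J = -55 (J = (5/2)*(-22) = -55)
M(-12, -21)/267 + 299/J = -12*(1 - 16*(-21)*(-12))/267 + 299/(-55) = -12*(1 - 4032)*(1/267) + 299*(-1/55) = -12*(-4031)*(1/267) - 299/55 = 48372*(1/267) - 299/55 = 16124/89 - 299/55 = 860209/4895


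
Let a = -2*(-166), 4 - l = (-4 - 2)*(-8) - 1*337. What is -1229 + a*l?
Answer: 96047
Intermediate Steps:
l = 293 (l = 4 - ((-4 - 2)*(-8) - 1*337) = 4 - (-6*(-8) - 337) = 4 - (48 - 337) = 4 - 1*(-289) = 4 + 289 = 293)
a = 332
-1229 + a*l = -1229 + 332*293 = -1229 + 97276 = 96047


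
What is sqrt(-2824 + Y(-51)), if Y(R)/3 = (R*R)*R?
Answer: I*sqrt(400777) ≈ 633.07*I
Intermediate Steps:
Y(R) = 3*R**3 (Y(R) = 3*((R*R)*R) = 3*(R**2*R) = 3*R**3)
sqrt(-2824 + Y(-51)) = sqrt(-2824 + 3*(-51)**3) = sqrt(-2824 + 3*(-132651)) = sqrt(-2824 - 397953) = sqrt(-400777) = I*sqrt(400777)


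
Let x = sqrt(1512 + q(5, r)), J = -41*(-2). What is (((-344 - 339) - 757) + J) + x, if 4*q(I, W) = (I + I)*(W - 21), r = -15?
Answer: -1358 + 3*sqrt(158) ≈ -1320.3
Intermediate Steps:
J = 82
q(I, W) = I*(-21 + W)/2 (q(I, W) = ((I + I)*(W - 21))/4 = ((2*I)*(-21 + W))/4 = (2*I*(-21 + W))/4 = I*(-21 + W)/2)
x = 3*sqrt(158) (x = sqrt(1512 + (1/2)*5*(-21 - 15)) = sqrt(1512 + (1/2)*5*(-36)) = sqrt(1512 - 90) = sqrt(1422) = 3*sqrt(158) ≈ 37.709)
(((-344 - 339) - 757) + J) + x = (((-344 - 339) - 757) + 82) + 3*sqrt(158) = ((-683 - 757) + 82) + 3*sqrt(158) = (-1440 + 82) + 3*sqrt(158) = -1358 + 3*sqrt(158)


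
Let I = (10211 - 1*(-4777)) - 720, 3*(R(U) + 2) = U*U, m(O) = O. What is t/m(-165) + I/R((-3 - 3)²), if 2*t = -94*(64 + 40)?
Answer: 445606/7095 ≈ 62.806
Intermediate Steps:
R(U) = -2 + U²/3 (R(U) = -2 + (U*U)/3 = -2 + U²/3)
I = 14268 (I = (10211 + 4777) - 720 = 14988 - 720 = 14268)
t = -4888 (t = (-94*(64 + 40))/2 = (-94*104)/2 = (½)*(-9776) = -4888)
t/m(-165) + I/R((-3 - 3)²) = -4888/(-165) + 14268/(-2 + ((-3 - 3)²)²/3) = -4888*(-1/165) + 14268/(-2 + ((-6)²)²/3) = 4888/165 + 14268/(-2 + (⅓)*36²) = 4888/165 + 14268/(-2 + (⅓)*1296) = 4888/165 + 14268/(-2 + 432) = 4888/165 + 14268/430 = 4888/165 + 14268*(1/430) = 4888/165 + 7134/215 = 445606/7095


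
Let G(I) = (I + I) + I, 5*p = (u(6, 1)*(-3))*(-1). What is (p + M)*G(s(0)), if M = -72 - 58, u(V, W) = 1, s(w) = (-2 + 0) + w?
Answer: 3882/5 ≈ 776.40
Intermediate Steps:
s(w) = -2 + w
M = -130
p = ⅗ (p = ((1*(-3))*(-1))/5 = (-3*(-1))/5 = (⅕)*3 = ⅗ ≈ 0.60000)
G(I) = 3*I (G(I) = 2*I + I = 3*I)
(p + M)*G(s(0)) = (⅗ - 130)*(3*(-2 + 0)) = -1941*(-2)/5 = -647/5*(-6) = 3882/5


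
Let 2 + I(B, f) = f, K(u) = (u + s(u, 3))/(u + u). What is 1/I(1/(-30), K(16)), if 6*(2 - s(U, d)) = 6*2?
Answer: -2/3 ≈ -0.66667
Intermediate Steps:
s(U, d) = 0 (s(U, d) = 2 - 2 = 0)
K(u) = 1/2 (K(u) = (u + 0)/(u + u) = u/((2*u)) = u*(1/(2*u)) = 1/2)
I(B, f) = -2 + f
1/I(1/(-30), K(16)) = 1/(-2 + 1/2) = 1/(-3/2) = -2/3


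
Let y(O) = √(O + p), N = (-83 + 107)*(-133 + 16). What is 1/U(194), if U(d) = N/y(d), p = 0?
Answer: -√194/2808 ≈ -0.0049603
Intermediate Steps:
N = -2808 (N = 24*(-117) = -2808)
y(O) = √O (y(O) = √(O + 0) = √O)
U(d) = -2808/√d
1/U(194) = 1/(-1404*√194/97) = -√194/2808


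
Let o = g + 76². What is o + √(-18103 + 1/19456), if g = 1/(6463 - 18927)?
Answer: 71992063/12464 + 3*I*√743558597/608 ≈ 5776.0 + 134.55*I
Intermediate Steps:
g = -1/12464 (g = 1/(-12464) = -1/12464 ≈ -8.0231e-5)
o = 71992063/12464 (o = -1/12464 + 76² = -1/12464 + 5776 = 71992063/12464 ≈ 5776.0)
o + √(-18103 + 1/19456) = 71992063/12464 + √(-18103 + 1/19456) = 71992063/12464 + √(-352211967/19456) = 71992063/12464 + 3*I*√743558597/608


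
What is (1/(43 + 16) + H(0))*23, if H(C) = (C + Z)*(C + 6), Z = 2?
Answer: 16307/59 ≈ 276.39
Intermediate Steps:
H(C) = (2 + C)*(6 + C) (H(C) = (C + 2)*(C + 6) = (2 + C)*(6 + C))
(1/(43 + 16) + H(0))*23 = (1/(43 + 16) + (12 + 0**2 + 8*0))*23 = (1/59 + (12 + 0 + 0))*23 = (1/59 + 12)*23 = (709/59)*23 = 16307/59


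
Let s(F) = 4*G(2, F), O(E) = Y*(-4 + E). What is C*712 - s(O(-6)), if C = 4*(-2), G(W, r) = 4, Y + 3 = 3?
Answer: -5712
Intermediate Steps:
Y = 0 (Y = -3 + 3 = 0)
O(E) = 0 (O(E) = 0*(-4 + E) = 0)
C = -8
s(F) = 16 (s(F) = 4*4 = 16)
C*712 - s(O(-6)) = -8*712 - 1*16 = -5696 - 16 = -5712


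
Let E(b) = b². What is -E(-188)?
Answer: -35344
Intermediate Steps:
-E(-188) = -1*(-188)² = -1*35344 = -35344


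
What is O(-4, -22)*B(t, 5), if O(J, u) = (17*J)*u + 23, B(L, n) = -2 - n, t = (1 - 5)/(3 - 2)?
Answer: -10633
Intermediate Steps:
t = -4 (t = -4/1 = -4*1 = -4)
O(J, u) = 23 + 17*J*u (O(J, u) = 17*J*u + 23 = 23 + 17*J*u)
O(-4, -22)*B(t, 5) = (23 + 17*(-4)*(-22))*(-2 - 1*5) = (23 + 1496)*(-2 - 5) = 1519*(-7) = -10633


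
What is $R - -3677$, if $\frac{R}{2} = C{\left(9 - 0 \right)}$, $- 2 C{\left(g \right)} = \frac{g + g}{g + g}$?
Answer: $3676$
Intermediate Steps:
$C{\left(g \right)} = - \frac{1}{2}$ ($C{\left(g \right)} = - \frac{\left(g + g\right) \frac{1}{g + g}}{2} = - \frac{2 g \frac{1}{2 g}}{2} = \left(- \frac{1}{2}\right) 1 = - \frac{1}{2}$)
$R = -1$ ($R = 2 \left(- \frac{1}{2}\right) = -1$)
$R - -3677 = -1 - -3677 = -1 + 3677 = 3676$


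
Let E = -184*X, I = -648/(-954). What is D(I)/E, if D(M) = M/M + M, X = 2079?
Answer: -89/20274408 ≈ -4.3898e-6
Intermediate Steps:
I = 36/53 (I = -648*(-1/954) = 36/53 ≈ 0.67924)
D(M) = 1 + M
E = -382536 (E = -184*2079 = -382536)
D(I)/E = (1 + 36/53)/(-382536) = (89/53)*(-1/382536) = -89/20274408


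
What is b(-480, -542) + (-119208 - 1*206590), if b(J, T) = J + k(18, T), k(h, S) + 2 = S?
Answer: -326822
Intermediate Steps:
k(h, S) = -2 + S
b(J, T) = -2 + J + T (b(J, T) = J + (-2 + T) = -2 + J + T)
b(-480, -542) + (-119208 - 1*206590) = (-2 - 480 - 542) + (-119208 - 1*206590) = -1024 + (-119208 - 206590) = -1024 - 325798 = -326822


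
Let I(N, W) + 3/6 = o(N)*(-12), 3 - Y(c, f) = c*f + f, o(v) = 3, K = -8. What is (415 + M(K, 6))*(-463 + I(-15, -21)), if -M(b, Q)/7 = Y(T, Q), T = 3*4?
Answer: -469530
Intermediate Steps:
T = 12
Y(c, f) = 3 - f - c*f (Y(c, f) = 3 - (c*f + f) = 3 - (f + c*f) = 3 + (-f - c*f) = 3 - f - c*f)
M(b, Q) = -21 + 91*Q (M(b, Q) = -7*(3 - Q - 1*12*Q) = -7*(3 - Q - 12*Q) = -7*(3 - 13*Q) = -21 + 91*Q)
I(N, W) = -73/2 (I(N, W) = -½ + 3*(-12) = -½ - 36 = -73/2)
(415 + M(K, 6))*(-463 + I(-15, -21)) = (415 + (-21 + 91*6))*(-463 - 73/2) = (415 + (-21 + 546))*(-999/2) = (415 + 525)*(-999/2) = 940*(-999/2) = -469530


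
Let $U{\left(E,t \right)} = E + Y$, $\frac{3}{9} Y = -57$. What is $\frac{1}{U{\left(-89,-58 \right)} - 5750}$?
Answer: $- \frac{1}{6010} \approx -0.00016639$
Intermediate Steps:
$Y = -171$ ($Y = 3 \left(-57\right) = -171$)
$U{\left(E,t \right)} = -171 + E$ ($U{\left(E,t \right)} = E - 171 = -171 + E$)
$\frac{1}{U{\left(-89,-58 \right)} - 5750} = \frac{1}{\left(-171 - 89\right) - 5750} = \frac{1}{-260 - 5750} = \frac{1}{-6010} = - \frac{1}{6010}$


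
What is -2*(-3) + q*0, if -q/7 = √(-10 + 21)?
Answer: 6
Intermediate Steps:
q = -7*√11 (q = -7*√(-10 + 21) = -7*√11 ≈ -23.216)
-2*(-3) + q*0 = -2*(-3) - 7*√11*0 = 6 + 0 = 6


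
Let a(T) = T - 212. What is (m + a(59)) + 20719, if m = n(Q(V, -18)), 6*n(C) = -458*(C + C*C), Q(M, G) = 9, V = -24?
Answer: 13696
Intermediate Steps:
a(T) = -212 + T
n(C) = -229*C/3 - 229*C²/3 (n(C) = (-458*(C + C*C))/6 = (-458*(C + C²))/6 = (-458*C - 458*C²)/6 = -229*C/3 - 229*C²/3)
m = -6870 (m = -229/3*9*(1 + 9) = -229/3*9*10 = -6870)
(m + a(59)) + 20719 = (-6870 + (-212 + 59)) + 20719 = (-6870 - 153) + 20719 = -7023 + 20719 = 13696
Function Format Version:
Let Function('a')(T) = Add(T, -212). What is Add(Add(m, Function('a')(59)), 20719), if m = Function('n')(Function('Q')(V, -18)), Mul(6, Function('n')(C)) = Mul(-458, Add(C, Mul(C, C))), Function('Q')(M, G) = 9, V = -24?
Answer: 13696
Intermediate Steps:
Function('a')(T) = Add(-212, T)
Function('n')(C) = Add(Mul(Rational(-229, 3), C), Mul(Rational(-229, 3), Pow(C, 2))) (Function('n')(C) = Mul(Rational(1, 6), Mul(-458, Add(C, Mul(C, C)))) = Mul(Rational(1, 6), Mul(-458, Add(C, Pow(C, 2)))) = Mul(Rational(1, 6), Add(Mul(-458, C), Mul(-458, Pow(C, 2)))) = Add(Mul(Rational(-229, 3), C), Mul(Rational(-229, 3), Pow(C, 2))))
m = -6870 (m = Mul(Rational(-229, 3), 9, Add(1, 9)) = Mul(Rational(-229, 3), 9, 10) = -6870)
Add(Add(m, Function('a')(59)), 20719) = Add(Add(-6870, Add(-212, 59)), 20719) = Add(Add(-6870, -153), 20719) = Add(-7023, 20719) = 13696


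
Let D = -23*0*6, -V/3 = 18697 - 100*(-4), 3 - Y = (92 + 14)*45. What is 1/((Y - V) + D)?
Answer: 1/52524 ≈ 1.9039e-5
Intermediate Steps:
Y = -4767 (Y = 3 - (92 + 14)*45 = 3 - 106*45 = 3 - 1*4770 = 3 - 4770 = -4767)
V = -57291 (V = -3*(18697 - 100*(-4)) = -3*(18697 + 400) = -3*19097 = -57291)
D = 0 (D = 0*6 = 0)
1/((Y - V) + D) = 1/((-4767 - 1*(-57291)) + 0) = 1/((-4767 + 57291) + 0) = 1/(52524 + 0) = 1/52524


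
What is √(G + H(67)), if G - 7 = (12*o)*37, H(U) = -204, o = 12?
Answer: √5131 ≈ 71.631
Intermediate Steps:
G = 5335 (G = 7 + (12*12)*37 = 7 + 144*37 = 7 + 5328 = 5335)
√(G + H(67)) = √(5335 - 204) = √5131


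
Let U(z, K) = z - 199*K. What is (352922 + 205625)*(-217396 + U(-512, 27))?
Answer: -124712932707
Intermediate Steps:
(352922 + 205625)*(-217396 + U(-512, 27)) = (352922 + 205625)*(-217396 + (-512 - 199*27)) = 558547*(-217396 + (-512 - 5373)) = 558547*(-217396 - 5885) = 558547*(-223281) = -124712932707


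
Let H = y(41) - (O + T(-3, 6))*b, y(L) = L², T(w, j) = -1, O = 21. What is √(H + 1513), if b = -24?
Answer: √3674 ≈ 60.614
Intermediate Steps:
H = 2161 (H = 41² - (21 - 1)*(-24) = 1681 - 20*(-24) = 1681 - 1*(-480) = 1681 + 480 = 2161)
√(H + 1513) = √(2161 + 1513) = √3674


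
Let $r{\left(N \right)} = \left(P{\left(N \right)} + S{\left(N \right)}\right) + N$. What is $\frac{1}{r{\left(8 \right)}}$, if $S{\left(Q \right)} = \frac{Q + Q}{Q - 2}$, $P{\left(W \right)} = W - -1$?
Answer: $\frac{3}{59} \approx 0.050847$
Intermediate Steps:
$P{\left(W \right)} = 1 + W$ ($P{\left(W \right)} = W + 1 = 1 + W$)
$S{\left(Q \right)} = \frac{2 Q}{-2 + Q}$ ($S{\left(Q \right)} = \frac{2 Q}{Q + \left(0 - 2\right)} = \frac{2 Q}{Q - 2} = \frac{2 Q}{-2 + Q}$)
$r{\left(N \right)} = 1 + 2 N + \frac{2 N}{-2 + N}$ ($r{\left(N \right)} = \left(\left(1 + N\right) + \frac{2 N}{-2 + N}\right) + N = \left(1 + N + \frac{2 N}{-2 + N}\right) + N = 1 + 2 N + \frac{2 N}{-2 + N}$)
$\frac{1}{r{\left(8 \right)}} = \frac{1}{\frac{1}{-2 + 8} \left(-2 - 8 + 2 \cdot 8^{2}\right)} = \frac{1}{\frac{1}{6} \left(-2 - 8 + 2 \cdot 64\right)} = \frac{1}{\frac{1}{6} \left(-2 - 8 + 128\right)} = \frac{1}{\frac{1}{6} \cdot 118} = \frac{1}{\frac{59}{3}} = \frac{3}{59}$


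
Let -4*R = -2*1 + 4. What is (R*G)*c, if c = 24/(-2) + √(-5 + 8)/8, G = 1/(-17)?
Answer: -6/17 + √3/272 ≈ -0.34657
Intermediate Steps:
G = -1/17 ≈ -0.058824
R = -½ (R = -(-2*1 + 4)/4 = -(-2 + 4)/4 = -¼*2 = -½ ≈ -0.50000)
c = -12 + √3/8 (c = 24*(-½) + √3*(⅛) = -12 + √3/8 ≈ -11.783)
(R*G)*c = (-½*(-1/17))*(-12 + √3/8) = (-12 + √3/8)/34 = -6/17 + √3/272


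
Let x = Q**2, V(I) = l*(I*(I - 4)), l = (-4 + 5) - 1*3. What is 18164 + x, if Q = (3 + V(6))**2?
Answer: 212645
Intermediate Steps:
l = -2 (l = 1 - 3 = -2)
V(I) = -2*I*(-4 + I) (V(I) = -2*I*(I - 4) = -2*I*(-4 + I))
Q = 441 (Q = (3 + 2*6*(4 - 1*6))**2 = (3 + 2*6*(4 - 6))**2 = (3 + 2*6*(-2))**2 = (3 - 24)**2 = (-21)**2 = 441)
x = 194481 (x = 441**2 = 194481)
18164 + x = 18164 + 194481 = 212645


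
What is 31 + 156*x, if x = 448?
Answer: 69919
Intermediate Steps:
31 + 156*x = 31 + 156*448 = 31 + 69888 = 69919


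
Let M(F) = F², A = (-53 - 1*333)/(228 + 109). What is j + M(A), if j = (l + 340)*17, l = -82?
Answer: 498262630/113569 ≈ 4387.3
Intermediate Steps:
j = 4386 (j = (-82 + 340)*17 = 258*17 = 4386)
A = -386/337 (A = (-53 - 333)/337 = -386*1/337 = -386/337 ≈ -1.1454)
j + M(A) = 4386 + (-386/337)² = 4386 + 148996/113569 = 498262630/113569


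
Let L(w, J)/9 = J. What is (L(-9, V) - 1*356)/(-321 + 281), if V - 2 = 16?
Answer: 97/20 ≈ 4.8500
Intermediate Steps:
V = 18 (V = 2 + 16 = 18)
L(w, J) = 9*J
(L(-9, V) - 1*356)/(-321 + 281) = (9*18 - 1*356)/(-321 + 281) = (162 - 356)/(-40) = -194*(-1/40) = 97/20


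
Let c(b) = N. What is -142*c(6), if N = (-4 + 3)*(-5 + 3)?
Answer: -284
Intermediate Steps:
N = 2 (N = -1*(-2) = 2)
c(b) = 2
-142*c(6) = -142*2 = -284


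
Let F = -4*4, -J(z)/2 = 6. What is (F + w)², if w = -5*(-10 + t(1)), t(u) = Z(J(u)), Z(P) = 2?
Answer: 576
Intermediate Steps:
J(z) = -12 (J(z) = -2*6 = -12)
F = -16
t(u) = 2
w = 40 (w = -5*(-10 + 2) = -5*(-8) = 40)
(F + w)² = (-16 + 40)² = 24² = 576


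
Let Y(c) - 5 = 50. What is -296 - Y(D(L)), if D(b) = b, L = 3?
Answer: -351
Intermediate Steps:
Y(c) = 55 (Y(c) = 5 + 50 = 55)
-296 - Y(D(L)) = -296 - 1*55 = -296 - 55 = -351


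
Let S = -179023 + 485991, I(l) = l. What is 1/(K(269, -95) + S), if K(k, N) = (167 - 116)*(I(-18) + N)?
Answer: 1/301205 ≈ 3.3200e-6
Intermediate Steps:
S = 306968
K(k, N) = -918 + 51*N (K(k, N) = (167 - 116)*(-18 + N) = 51*(-18 + N) = -918 + 51*N)
1/(K(269, -95) + S) = 1/((-918 + 51*(-95)) + 306968) = 1/((-918 - 4845) + 306968) = 1/(-5763 + 306968) = 1/301205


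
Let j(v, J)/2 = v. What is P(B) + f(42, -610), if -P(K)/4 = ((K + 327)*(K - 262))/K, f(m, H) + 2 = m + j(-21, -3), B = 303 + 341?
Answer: -371244/161 ≈ -2305.9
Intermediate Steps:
j(v, J) = 2*v
B = 644
f(m, H) = -44 + m (f(m, H) = -2 + (m + 2*(-21)) = -2 + (m - 42) = -2 + (-42 + m) = -44 + m)
P(K) = -4*(-262 + K)*(327 + K)/K (P(K) = -4*(K + 327)*(K - 262)/K = -4*(327 + K)*(-262 + K)/K = -4*(-262 + K)*(327 + K)/K)
P(B) + f(42, -610) = (-260 - 4*644 + 342696/644) + (-44 + 42) = (-260 - 2576 + 342696*(1/644)) - 2 = (-260 - 2576 + 85674/161) - 2 = -370922/161 - 2 = -371244/161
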